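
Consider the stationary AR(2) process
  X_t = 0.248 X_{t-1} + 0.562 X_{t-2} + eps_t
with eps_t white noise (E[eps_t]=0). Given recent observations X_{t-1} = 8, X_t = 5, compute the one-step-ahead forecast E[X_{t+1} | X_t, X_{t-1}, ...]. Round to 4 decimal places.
E[X_{t+1} \mid \mathcal F_t] = 5.7360

For an AR(p) model X_t = c + sum_i phi_i X_{t-i} + eps_t, the
one-step-ahead conditional mean is
  E[X_{t+1} | X_t, ...] = c + sum_i phi_i X_{t+1-i}.
Substitute known values:
  E[X_{t+1} | ...] = (0.248) * (5) + (0.562) * (8)
                   = 5.7360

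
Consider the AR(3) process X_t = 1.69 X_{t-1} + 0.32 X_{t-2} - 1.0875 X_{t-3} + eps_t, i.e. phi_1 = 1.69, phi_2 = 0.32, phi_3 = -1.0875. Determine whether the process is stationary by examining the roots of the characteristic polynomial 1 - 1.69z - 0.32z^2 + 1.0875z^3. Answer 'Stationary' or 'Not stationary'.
\text{Not stationary}

The AR(p) characteristic polynomial is P(z) = 1 - 1.69z - 0.32z^2 + 1.0875z^3.
Stationarity requires all roots to lie outside the unit circle, i.e. |z| > 1 for every root.
Degree 3: look for a simple real root z0 first, then factor out (1 - z/z0) and solve the remaining quadratic.
Testing z0 = 0.8: P(0.8) = 1 + (-1.69)(0.8) + (-0.32)(0.8)^2 + (1.0875)(0.8)^3
  = 1 + (-1.352) + (-0.2048) + (0.5568) = 0.  So z_0 = 0.8 is a root, |z_0| = 0.8.
Divide out the factor (1 - 1.25 z) = (1 - z/z0) (since 1/z0 = 1.25):
  P(z) = (1 - 1.25 z)(1 + (-0.44) z + (-0.87) z^2)
  [check: z-coef -0.44 - (1.25) = -1.69; z^2-coef -0.87 - (1.25)(-0.44) = -0.32; z^3-coef -(1.25)(-0.87) = 1.0875.]
Remaining roots from the quadratic factor 1 + (-0.44) z + (-0.87) z^2:
  Set 1 + (-0.44) z + (-0.87) z^2 = 0, i.e. a z^2 + b z + c = 0 with a = -0.87, b = -0.44, c = 1.
  Discriminant D = b^2 - 4ac = (-0.44)^2 - 4*(-0.87)*1 = 0.1936 - (-3.48) = 3.6736.
  D >= 0, so the roots are real: z = (-b +/- sqrt(D)) / (2a) = (0.44 +/- 1.916664) / (-1.74).
    z_1 = (0.44 + 1.916664) / (-1.74) = -1.3544,   |z_1| = 1.3544.
    z_2 = (0.44 - 1.916664) / (-1.74) = 0.8487,   |z_2| = 0.8487.
Moduli of all roots: 0.8000, 1.3544, 0.8487.
All moduli strictly greater than 1? No.
Verdict: Not stationary.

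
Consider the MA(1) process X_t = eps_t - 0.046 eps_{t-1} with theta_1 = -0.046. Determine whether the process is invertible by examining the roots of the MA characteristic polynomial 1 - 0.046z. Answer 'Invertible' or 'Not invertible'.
\text{Invertible}

The MA(q) characteristic polynomial is P(z) = 1 - 0.046z.
Invertibility requires all roots to lie outside the unit circle, i.e. |z| > 1 for every root.
This is linear in z: 1 + (-0.046) z = 0  =>  z = -1/(-0.046) = 21.73913,  |z| = 21.73913.
Moduli of all roots: 21.7391.
All moduli strictly greater than 1? Yes.
Verdict: Invertible.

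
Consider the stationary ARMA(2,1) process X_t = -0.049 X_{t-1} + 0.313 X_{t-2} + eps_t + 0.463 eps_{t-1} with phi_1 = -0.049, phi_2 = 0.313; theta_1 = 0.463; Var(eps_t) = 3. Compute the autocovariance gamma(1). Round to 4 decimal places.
\gamma(1) = 1.7480

Multiply the model equation by X_{t-k} and take expectations. With theta_0 = psi_0 = 1 and psi_j the MA(infinity) weights, this gives
  gamma(k) - sum_i phi_i gamma(k-i) = c_k,
  c_k = sigma^2 * sum_{j=k..q} theta_j psi_{j-k}   (c_k = 0 for k > q),
using gamma(-m) = gamma(m).
psi-weights needed (psi_j = theta_j + sum_i phi_i psi_{j-i}):
  psi_1 = theta_1 + phi_1 = 0.463 + (-0.049) = 0.414
Right-hand sides:
  c_0 = sigma^2 (1 + theta_1 psi_1) = 3 * (1 + (0.463)(0.414)) = 3 * 1.191682 = 3.575046
  c_1 = sigma^2 theta_1 = 3 * (0.463) = 1.389
  c_2 = 0
Equations for k = 0, 1, 2 (AR order 2, c_2 = 0):
  (E0) gamma(0) = phi_1 gamma(1) + phi_2 gamma(2) + c_0
  (E1) gamma(1) = phi_1 gamma(0) + phi_2 gamma(1) + c_1
  (E2) gamma(2) = phi_1 gamma(1) + phi_2 gamma(0)
From (E1): gamma(1) = A gamma(0) + B with
  A = phi_1 / (1 - phi_2) = -0.049 / 0.687 = -0.071325,   B = c_1 / (1 - phi_2) = 1.389 / 0.687 = 2.021834.
Insert (E2) into (E0): gamma(0) (1 - phi_2^2) = phi_1 (1 + phi_2) gamma(1) + c_0.
  phi_1 (1 + phi_2) = (-0.049)(1.313) = -0.064337,   1 - phi_2^2 = 0.902031.
Replace gamma(1) by A gamma(0) + B and collect gamma(0):
  gamma(0) [0.902031 - (-0.064337)(-0.071325)] = (-0.064337)(2.021834) + 3.575046
  gamma(0) * 0.897442 = 3.444967
  gamma(0) = 3.444967 / 0.897442 = 3.838651.
  gamma(1) = A gamma(0) + B = (-0.071325)(3.838651) + (2.021834) = 1.748044.
Therefore gamma(1) = 1.7480 (to 4 decimal places).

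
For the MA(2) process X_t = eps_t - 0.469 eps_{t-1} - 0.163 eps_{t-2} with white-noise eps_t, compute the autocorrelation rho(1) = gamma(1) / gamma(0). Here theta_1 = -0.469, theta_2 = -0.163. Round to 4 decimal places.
\rho(1) = -0.3149

For an MA(q) process with theta_0 = 1, the autocovariance is
  gamma(k) = sigma^2 * sum_{i=0..q-k} theta_i * theta_{i+k},
and rho(k) = gamma(k) / gamma(0). Sigma^2 cancels.
  numerator   = (1)*(-0.469) + (-0.469)*(-0.163) = -0.392553.
  denominator = (1)^2 + (-0.469)^2 + (-0.163)^2 = 1.24653.
  rho(1) = -0.392553 / 1.24653 = -0.3149.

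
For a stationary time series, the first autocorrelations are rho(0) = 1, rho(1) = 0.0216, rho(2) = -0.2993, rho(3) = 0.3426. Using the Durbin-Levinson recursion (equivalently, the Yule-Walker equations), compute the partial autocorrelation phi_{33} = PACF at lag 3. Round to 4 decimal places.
\phi_{33} = 0.3930

The PACF at lag k is phi_{kk}, the last component of the solution
to the Yule-Walker system G_k phi = r_k where
  (G_k)_{ij} = rho(|i - j|), (r_k)_i = rho(i), i,j = 1..k.
Equivalently, Durbin-Levinson gives phi_{kk} iteratively:
  phi_{11} = rho(1)
  phi_{kk} = [rho(k) - sum_{j=1..k-1} phi_{k-1,j} rho(k-j)]
            / [1 - sum_{j=1..k-1} phi_{k-1,j} rho(j)],
  phi_{k,j} = phi_{k-1,j} - phi_{kk} phi_{k-1,k-j},  j = 1..k-1.
Step k = 1:
  phi_11 = rho(1) = 0.0216.
Step k = 2:
  phi_22 = [rho(2) - phi_11 rho(1)] / [1 - phi_11 rho(1)] = [-0.2993 - (0.0216)(0.0216)] / [1 - (0.0216)(0.0216)]
         = -0.29976656 / 0.99953344 = -0.299906.
  Update: phi_21 = phi_11 - phi_22 phi_11 = 0.0216 - (-0.299906)(0.0216) = 0.028078.
Step k = 3:
  phi_33 = [rho(3) - phi_21 rho(2) - phi_22 rho(1)] / [1 - phi_21 rho(1) - phi_22 rho(2)]
    numerator   = 0.3426 - (0.028078)(-0.2993) - (-0.299906)(0.0216) = 0.35748172
    denominator = 1 - (0.028078)(0.0216) - (-0.299906)(-0.2993) = 0.9096315
  phi_33 = 0.35748172 / 0.9096315 = 0.393.
Therefore phi_{33} = 0.3930.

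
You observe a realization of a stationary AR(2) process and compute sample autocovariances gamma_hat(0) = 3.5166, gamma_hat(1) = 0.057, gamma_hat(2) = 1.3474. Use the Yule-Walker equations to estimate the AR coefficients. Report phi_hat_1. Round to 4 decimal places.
\hat\phi_{1} = 0.0100

The Yule-Walker equations for an AR(p) process read, in matrix form,
  Gamma_p phi = r_p,   with   (Gamma_p)_{ij} = gamma(|i - j|),
                       (r_p)_i = gamma(i),   i,j = 1..p.
Substitute the sample gammas (Toeplitz matrix and right-hand side of size 2):
  Gamma_p = [[3.5166, 0.057], [0.057, 3.5166]]
  r_p     = [0.057, 1.3474]
Written out:
  3.5166 phi_1 + 0.057 phi_2 = 0.057
  0.057 phi_1 + 3.5166 phi_2 = 1.3474
Solve by Cramer's rule:
  det = gamma(0)^2 - gamma(1)^2 = (3.5166)^2 - (0.057)^2 = 12.36647556 - 0.003249 = 12.36322656
  phi_hat_1 = [gamma(1) gamma(0) - gamma(1) gamma(2)] / det = [(0.057)(3.5166) - (0.057)(1.3474)] / 12.36322656 = 0.1236444 / 12.36322656 = 0.01
  phi_hat_2 = [gamma(0) gamma(2) - gamma(1)^2] / det = [(3.5166)(1.3474) - (0.057)^2] / 12.36322656 = 4.73501784 / 12.36322656 = 0.383
So phi_hat = [0.0100, 0.3830].
Therefore phi_hat_1 = 0.0100.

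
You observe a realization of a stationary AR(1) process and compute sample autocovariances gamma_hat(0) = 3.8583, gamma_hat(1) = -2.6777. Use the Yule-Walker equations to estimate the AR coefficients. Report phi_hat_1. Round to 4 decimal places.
\hat\phi_{1} = -0.6940

The Yule-Walker equations for an AR(p) process read, in matrix form,
  Gamma_p phi = r_p,   with   (Gamma_p)_{ij} = gamma(|i - j|),
                       (r_p)_i = gamma(i),   i,j = 1..p.
Substitute the sample gammas (Toeplitz matrix and right-hand side of size 1):
  Gamma_p = [[3.8583]]
  r_p     = [-2.6777]
With p = 1 this is the single equation gamma(0) phi_1 = gamma(1):
  phi_hat_1 = gamma(1) / gamma(0) = -2.6777 / 3.8583 = -0.6940.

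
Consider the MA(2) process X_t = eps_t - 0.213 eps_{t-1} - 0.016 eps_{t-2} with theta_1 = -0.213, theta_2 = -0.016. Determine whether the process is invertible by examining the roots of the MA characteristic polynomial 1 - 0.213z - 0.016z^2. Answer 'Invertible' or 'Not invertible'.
\text{Invertible}

The MA(q) characteristic polynomial is P(z) = 1 - 0.213z - 0.016z^2.
Invertibility requires all roots to lie outside the unit circle, i.e. |z| > 1 for every root.
Set 1 + (-0.213) z + (-0.016) z^2 = 0, i.e. a z^2 + b z + c = 0 with a = -0.016, b = -0.213, c = 1.
Discriminant D = b^2 - 4ac = (-0.213)^2 - 4*(-0.016)*1 = 0.045369 - (-0.064) = 0.109369.
D >= 0, so the roots are real: z = (-b +/- sqrt(D)) / (2a) = (0.213 +/- 0.33071) / (-0.032).
  z_1 = (0.213 + 0.33071) / (-0.032) = -16.9909,   |z_1| = 16.9909.
  z_2 = (0.213 - 0.33071) / (-0.032) = 3.6784,   |z_2| = 3.6784.
Moduli of all roots: 16.9909, 3.6784.
All moduli strictly greater than 1? Yes.
Verdict: Invertible.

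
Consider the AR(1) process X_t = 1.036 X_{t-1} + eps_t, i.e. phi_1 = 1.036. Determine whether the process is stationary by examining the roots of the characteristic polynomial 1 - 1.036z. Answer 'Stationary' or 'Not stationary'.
\text{Not stationary}

The AR(p) characteristic polynomial is P(z) = 1 - 1.036z.
Stationarity requires all roots to lie outside the unit circle, i.e. |z| > 1 for every root.
This is linear in z: 1 + (-1.036) z = 0  =>  z = -1/(-1.036) = 0.965251,  |z| = 0.965251.
Moduli of all roots: 0.9653.
All moduli strictly greater than 1? No.
Verdict: Not stationary.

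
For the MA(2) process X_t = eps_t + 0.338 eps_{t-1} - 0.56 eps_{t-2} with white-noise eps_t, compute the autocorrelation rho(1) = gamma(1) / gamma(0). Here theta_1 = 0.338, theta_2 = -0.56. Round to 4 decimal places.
\rho(1) = 0.1042

For an MA(q) process with theta_0 = 1, the autocovariance is
  gamma(k) = sigma^2 * sum_{i=0..q-k} theta_i * theta_{i+k},
and rho(k) = gamma(k) / gamma(0). Sigma^2 cancels.
  numerator   = (1)*(0.338) + (0.338)*(-0.56) = 0.14872.
  denominator = (1)^2 + (0.338)^2 + (-0.56)^2 = 1.427844.
  rho(1) = 0.14872 / 1.427844 = 0.1042.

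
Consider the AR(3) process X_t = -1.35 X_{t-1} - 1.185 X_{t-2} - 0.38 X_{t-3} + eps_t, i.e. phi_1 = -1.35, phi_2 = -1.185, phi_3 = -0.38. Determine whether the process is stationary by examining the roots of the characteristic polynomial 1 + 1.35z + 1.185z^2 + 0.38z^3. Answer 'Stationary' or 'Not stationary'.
\text{Stationary}

The AR(p) characteristic polynomial is P(z) = 1 + 1.35z + 1.185z^2 + 0.38z^3.
Stationarity requires all roots to lie outside the unit circle, i.e. |z| > 1 for every root.
Degree 3: look for a simple real root z0 first, then factor out (1 - z/z0) and solve the remaining quadratic.
Testing z0 = -2: P(-2) = 1 + (1.35)(-2) + (1.185)(-2)^2 + (0.38)(-2)^3
  = 1 + (-2.7) + (4.74) + (-3.04) = 0.  So z_0 = -2 is a root, |z_0| = 2.
Divide out the factor (1 + 0.5 z) = (1 - z/z0) (since 1/z0 = -0.5):
  P(z) = (1 + 0.5 z)(1 + (0.85) z + (0.76) z^2)
  [check: z-coef 0.85 - (-0.5) = 1.35; z^2-coef 0.76 - (-0.5)(0.85) = 1.185; z^3-coef -(-0.5)(0.76) = 0.38.]
Remaining roots from the quadratic factor 1 + (0.85) z + (0.76) z^2:
  Set 1 + (0.85) z + (0.76) z^2 = 0, i.e. a z^2 + b z + c = 0 with a = 0.76, b = 0.85, c = 1.
  Discriminant D = b^2 - 4ac = (0.85)^2 - 4*(0.76)*1 = 0.7225 - (3.04) = -2.3175.
  D < 0, so the roots are the complex-conjugate pair z = (-b +/- i sqrt(-D)) / (2a) = -0.5592 +/- 1.0015i.
  For a conjugate pair |z|^2 = z * conj(z) = (product of roots) = c/a = 1/(0.76) = 1.315789, so |z| = sqrt(1.315789) = 1.1471 for both roots.
Moduli of all roots: 2.0000, 1.1471, 1.1471.
All moduli strictly greater than 1? Yes.
Verdict: Stationary.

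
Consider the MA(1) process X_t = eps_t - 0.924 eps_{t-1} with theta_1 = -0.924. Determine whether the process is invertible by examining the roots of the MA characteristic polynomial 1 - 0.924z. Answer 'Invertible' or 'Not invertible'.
\text{Invertible}

The MA(q) characteristic polynomial is P(z) = 1 - 0.924z.
Invertibility requires all roots to lie outside the unit circle, i.e. |z| > 1 for every root.
This is linear in z: 1 + (-0.924) z = 0  =>  z = -1/(-0.924) = 1.082251,  |z| = 1.082251.
Moduli of all roots: 1.0823.
All moduli strictly greater than 1? Yes.
Verdict: Invertible.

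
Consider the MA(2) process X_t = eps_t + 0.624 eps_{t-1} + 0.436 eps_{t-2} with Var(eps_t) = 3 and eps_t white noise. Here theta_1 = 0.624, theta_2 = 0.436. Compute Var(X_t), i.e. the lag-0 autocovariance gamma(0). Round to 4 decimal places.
\gamma(0) = 4.7384

For an MA(q) process X_t = eps_t + sum_i theta_i eps_{t-i} with
Var(eps_t) = sigma^2, the variance is
  gamma(0) = sigma^2 * (1 + sum_i theta_i^2).
  sum_i theta_i^2 = (0.624)^2 + (0.436)^2 = 0.389376 + 0.190096 = 0.579472.
  gamma(0) = 3 * (1 + 0.579472) = 3 * 1.579472 = 4.738416, which rounds to 4.7384.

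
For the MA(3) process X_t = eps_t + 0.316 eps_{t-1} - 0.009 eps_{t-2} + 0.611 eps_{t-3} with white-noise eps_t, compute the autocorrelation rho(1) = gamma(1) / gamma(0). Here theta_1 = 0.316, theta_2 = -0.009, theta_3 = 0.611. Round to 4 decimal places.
\rho(1) = 0.2088

For an MA(q) process with theta_0 = 1, the autocovariance is
  gamma(k) = sigma^2 * sum_{i=0..q-k} theta_i * theta_{i+k},
and rho(k) = gamma(k) / gamma(0). Sigma^2 cancels.
  numerator   = (1)*(0.316) + (0.316)*(-0.009) + (-0.009)*(0.611) = 0.307657.
  denominator = (1)^2 + (0.316)^2 + (-0.009)^2 + (0.611)^2 = 1.473258.
  rho(1) = 0.307657 / 1.473258 = 0.2088.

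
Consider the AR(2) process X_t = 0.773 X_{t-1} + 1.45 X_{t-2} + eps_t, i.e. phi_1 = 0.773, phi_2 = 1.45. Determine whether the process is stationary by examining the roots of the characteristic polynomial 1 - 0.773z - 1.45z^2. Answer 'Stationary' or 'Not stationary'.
\text{Not stationary}

The AR(p) characteristic polynomial is P(z) = 1 - 0.773z - 1.45z^2.
Stationarity requires all roots to lie outside the unit circle, i.e. |z| > 1 for every root.
Set 1 + (-0.773) z + (-1.45) z^2 = 0, i.e. a z^2 + b z + c = 0 with a = -1.45, b = -0.773, c = 1.
Discriminant D = b^2 - 4ac = (-0.773)^2 - 4*(-1.45)*1 = 0.597529 - (-5.8) = 6.397529.
D >= 0, so the roots are real: z = (-b +/- sqrt(D)) / (2a) = (0.773 +/- 2.529334) / (-2.9).
  z_1 = (0.773 + 2.529334) / (-2.9) = -1.1387,   |z_1| = 1.1387.
  z_2 = (0.773 - 2.529334) / (-2.9) = 0.6056,   |z_2| = 0.6056.
Moduli of all roots: 1.1387, 0.6056.
All moduli strictly greater than 1? No.
Verdict: Not stationary.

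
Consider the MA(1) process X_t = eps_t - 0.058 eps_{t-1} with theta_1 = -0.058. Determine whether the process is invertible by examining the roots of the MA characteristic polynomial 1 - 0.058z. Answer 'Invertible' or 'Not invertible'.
\text{Invertible}

The MA(q) characteristic polynomial is P(z) = 1 - 0.058z.
Invertibility requires all roots to lie outside the unit circle, i.e. |z| > 1 for every root.
This is linear in z: 1 + (-0.058) z = 0  =>  z = -1/(-0.058) = 17.241379,  |z| = 17.241379.
Moduli of all roots: 17.2414.
All moduli strictly greater than 1? Yes.
Verdict: Invertible.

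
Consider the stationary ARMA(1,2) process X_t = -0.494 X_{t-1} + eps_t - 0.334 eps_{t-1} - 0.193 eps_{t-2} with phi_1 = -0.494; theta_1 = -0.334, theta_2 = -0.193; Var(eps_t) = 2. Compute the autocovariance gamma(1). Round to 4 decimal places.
\gamma(1) = -2.0747

Multiply the model equation by X_{t-k} and take expectations. With theta_0 = psi_0 = 1 and psi_j the MA(infinity) weights, this gives
  gamma(k) - sum_i phi_i gamma(k-i) = c_k,
  c_k = sigma^2 * sum_{j=k..q} theta_j psi_{j-k}   (c_k = 0 for k > q),
using gamma(-m) = gamma(m).
psi-weights needed (psi_j = theta_j + sum_i phi_i psi_{j-i}):
  psi_1 = theta_1 + phi_1 = -0.334 + (-0.494) = -0.828
  psi_2 = theta_2 + phi_1 psi_1 = -0.193 + (-0.494)(-0.828) = 0.216032
Right-hand sides:
  c_0 = sigma^2 (1 + theta_1 psi_1 + theta_2 psi_2) = 2 * (1 + (-0.334)(-0.828) + (-0.193)(0.216032)) = 2 * 1.234858 = 2.469716
  c_1 = sigma^2 (theta_1 + theta_2 psi_1) = 2 * (-0.334 + (-0.193)(-0.828)) = -0.348392
  c_2 = sigma^2 theta_2 = 2 * (-0.193) = -0.386
Equations for k = 0 and k = 1 (AR order 1):
  gamma(0) = phi_1 gamma(1) + c_0
  gamma(1) = phi_1 gamma(0) + c_1
Substituting the second into the first: gamma(0) (1 - phi_1^2) = c_0 + phi_1 c_1, so
  gamma(0) = (c_0 + phi_1 c_1) / (1 - phi_1^2) = (2.469716 + (-0.494)(-0.348392)) / (1 - (-0.494)^2) = 2.641821 / 0.755964 = 3.494639.
  gamma(1) = phi_1 gamma(0) + c_1 = (-0.494)(3.494639) + (-0.348392) = -2.074744.
Therefore gamma(1) = -2.0747 (to 4 decimal places).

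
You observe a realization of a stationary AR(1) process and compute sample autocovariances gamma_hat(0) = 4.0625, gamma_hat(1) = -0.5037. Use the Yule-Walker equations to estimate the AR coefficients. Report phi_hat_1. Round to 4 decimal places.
\hat\phi_{1} = -0.1240

The Yule-Walker equations for an AR(p) process read, in matrix form,
  Gamma_p phi = r_p,   with   (Gamma_p)_{ij} = gamma(|i - j|),
                       (r_p)_i = gamma(i),   i,j = 1..p.
Substitute the sample gammas (Toeplitz matrix and right-hand side of size 1):
  Gamma_p = [[4.0625]]
  r_p     = [-0.5037]
With p = 1 this is the single equation gamma(0) phi_1 = gamma(1):
  phi_hat_1 = gamma(1) / gamma(0) = -0.5037 / 4.0625 = -0.1240.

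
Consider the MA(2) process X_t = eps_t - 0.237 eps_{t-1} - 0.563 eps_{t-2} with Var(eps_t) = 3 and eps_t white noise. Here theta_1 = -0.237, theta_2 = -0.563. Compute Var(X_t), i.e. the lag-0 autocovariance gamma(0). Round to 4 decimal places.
\gamma(0) = 4.1194

For an MA(q) process X_t = eps_t + sum_i theta_i eps_{t-i} with
Var(eps_t) = sigma^2, the variance is
  gamma(0) = sigma^2 * (1 + sum_i theta_i^2).
  sum_i theta_i^2 = (-0.237)^2 + (-0.563)^2 = 0.056169 + 0.316969 = 0.373138.
  gamma(0) = 3 * (1 + 0.373138) = 3 * 1.373138 = 4.119414, which rounds to 4.1194.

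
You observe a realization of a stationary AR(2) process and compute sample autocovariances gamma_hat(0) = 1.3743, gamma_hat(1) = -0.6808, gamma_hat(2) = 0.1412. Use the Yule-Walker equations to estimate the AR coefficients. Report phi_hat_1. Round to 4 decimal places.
\hat\phi_{1} = -0.5890

The Yule-Walker equations for an AR(p) process read, in matrix form,
  Gamma_p phi = r_p,   with   (Gamma_p)_{ij} = gamma(|i - j|),
                       (r_p)_i = gamma(i),   i,j = 1..p.
Substitute the sample gammas (Toeplitz matrix and right-hand side of size 2):
  Gamma_p = [[1.3743, -0.6808], [-0.6808, 1.3743]]
  r_p     = [-0.6808, 0.1412]
Written out:
  1.3743 phi_1 - 0.6808 phi_2 = -0.6808
  -0.6808 phi_1 + 1.3743 phi_2 = 0.1412
Solve by Cramer's rule:
  det = gamma(0)^2 - gamma(1)^2 = (1.3743)^2 - (-0.6808)^2 = 1.88870049 - 0.46348864 = 1.42521185
  phi_hat_1 = [gamma(1) gamma(0) - gamma(1) gamma(2)] / det = [(-0.6808)(1.3743) - (-0.6808)(0.1412)] / 1.42521185 = -0.83949448 / 1.42521185 = -0.589
  phi_hat_2 = [gamma(0) gamma(2) - gamma(1)^2] / det = [(1.3743)(0.1412) - (-0.6808)^2] / 1.42521185 = -0.26943748 / 1.42521185 = -0.1891
So phi_hat = [-0.5890, -0.1891].
Therefore phi_hat_1 = -0.5890.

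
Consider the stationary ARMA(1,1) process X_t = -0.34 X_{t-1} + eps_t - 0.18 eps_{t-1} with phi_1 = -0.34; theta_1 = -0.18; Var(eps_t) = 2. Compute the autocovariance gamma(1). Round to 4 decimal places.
\gamma(1) = -1.2479

Multiply the model equation by X_{t-k} and take expectations. With theta_0 = psi_0 = 1 and psi_j the MA(infinity) weights, this gives
  gamma(k) - sum_i phi_i gamma(k-i) = c_k,
  c_k = sigma^2 * sum_{j=k..q} theta_j psi_{j-k}   (c_k = 0 for k > q),
using gamma(-m) = gamma(m).
psi-weights needed (psi_j = theta_j + sum_i phi_i psi_{j-i}):
  psi_1 = theta_1 + phi_1 = -0.18 + (-0.34) = -0.52
Right-hand sides:
  c_0 = sigma^2 (1 + theta_1 psi_1) = 2 * (1 + (-0.18)(-0.52)) = 2 * 1.0936 = 2.1872
  c_1 = sigma^2 theta_1 = 2 * (-0.18) = -0.36
  c_2 = 0
Equations for k = 0 and k = 1 (AR order 1):
  gamma(0) = phi_1 gamma(1) + c_0
  gamma(1) = phi_1 gamma(0) + c_1
Substituting the second into the first: gamma(0) (1 - phi_1^2) = c_0 + phi_1 c_1, so
  gamma(0) = (c_0 + phi_1 c_1) / (1 - phi_1^2) = (2.1872 + (-0.34)(-0.36)) / (1 - (-0.34)^2) = 2.3096 / 0.8844 = 2.611488.
  gamma(1) = phi_1 gamma(0) + c_1 = (-0.34)(2.611488) + (-0.36) = -1.247906.
Therefore gamma(1) = -1.2479 (to 4 decimal places).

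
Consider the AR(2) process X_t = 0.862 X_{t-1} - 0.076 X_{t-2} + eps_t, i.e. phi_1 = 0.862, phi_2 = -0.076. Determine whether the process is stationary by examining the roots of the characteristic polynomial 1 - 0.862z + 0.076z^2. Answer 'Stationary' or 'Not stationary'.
\text{Stationary}

The AR(p) characteristic polynomial is P(z) = 1 - 0.862z + 0.076z^2.
Stationarity requires all roots to lie outside the unit circle, i.e. |z| > 1 for every root.
Set 1 + (-0.862) z + (0.076) z^2 = 0, i.e. a z^2 + b z + c = 0 with a = 0.076, b = -0.862, c = 1.
Discriminant D = b^2 - 4ac = (-0.862)^2 - 4*(0.076)*1 = 0.743044 - (0.304) = 0.439044.
D >= 0, so the roots are real: z = (-b +/- sqrt(D)) / (2a) = (0.862 +/- 0.662604) / (0.152).
  z_1 = (0.862 + 0.662604) / (0.152) = 10.0303,   |z_1| = 10.0303.
  z_2 = (0.862 - 0.662604) / (0.152) = 1.3118,   |z_2| = 1.3118.
Moduli of all roots: 10.0303, 1.3118.
All moduli strictly greater than 1? Yes.
Verdict: Stationary.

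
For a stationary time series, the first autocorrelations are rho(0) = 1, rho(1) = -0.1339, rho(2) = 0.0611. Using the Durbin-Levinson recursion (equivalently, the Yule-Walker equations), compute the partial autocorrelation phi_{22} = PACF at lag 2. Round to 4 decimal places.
\phi_{22} = 0.0440

The PACF at lag k is phi_{kk}, the last component of the solution
to the Yule-Walker system G_k phi = r_k where
  (G_k)_{ij} = rho(|i - j|), (r_k)_i = rho(i), i,j = 1..k.
Equivalently, Durbin-Levinson gives phi_{kk} iteratively:
  phi_{11} = rho(1)
  phi_{kk} = [rho(k) - sum_{j=1..k-1} phi_{k-1,j} rho(k-j)]
            / [1 - sum_{j=1..k-1} phi_{k-1,j} rho(j)],
  phi_{k,j} = phi_{k-1,j} - phi_{kk} phi_{k-1,k-j},  j = 1..k-1.
Step k = 1:
  phi_11 = rho(1) = -0.1339.
Step k = 2:
  phi_22 = [rho(2) - phi_11 rho(1)] / [1 - phi_11 rho(1)] = [0.0611 - (-0.1339)(-0.1339)] / [1 - (-0.1339)(-0.1339)]
         = 0.04317079 / 0.98207079 = 0.044.
Therefore phi_{22} = 0.0440.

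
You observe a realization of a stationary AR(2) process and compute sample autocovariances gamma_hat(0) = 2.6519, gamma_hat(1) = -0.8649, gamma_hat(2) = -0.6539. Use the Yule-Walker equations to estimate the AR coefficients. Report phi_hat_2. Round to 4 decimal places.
\hat\phi_{2} = -0.3950

The Yule-Walker equations for an AR(p) process read, in matrix form,
  Gamma_p phi = r_p,   with   (Gamma_p)_{ij} = gamma(|i - j|),
                       (r_p)_i = gamma(i),   i,j = 1..p.
Substitute the sample gammas (Toeplitz matrix and right-hand side of size 2):
  Gamma_p = [[2.6519, -0.8649], [-0.8649, 2.6519]]
  r_p     = [-0.8649, -0.6539]
Written out:
  2.6519 phi_1 - 0.8649 phi_2 = -0.8649
  -0.8649 phi_1 + 2.6519 phi_2 = -0.6539
Solve by Cramer's rule:
  det = gamma(0)^2 - gamma(1)^2 = (2.6519)^2 - (-0.8649)^2 = 7.03257361 - 0.74805201 = 6.2845216
  phi_hat_1 = [gamma(1) gamma(0) - gamma(1) gamma(2)] / det = [(-0.8649)(2.6519) - (-0.8649)(-0.6539)] / 6.2845216 = -2.85918642 / 6.2845216 = -0.455
  phi_hat_2 = [gamma(0) gamma(2) - gamma(1)^2] / det = [(2.6519)(-0.6539) - (-0.8649)^2] / 6.2845216 = -2.48212942 / 6.2845216 = -0.395
So phi_hat = [-0.4550, -0.3950].
Therefore phi_hat_2 = -0.3950.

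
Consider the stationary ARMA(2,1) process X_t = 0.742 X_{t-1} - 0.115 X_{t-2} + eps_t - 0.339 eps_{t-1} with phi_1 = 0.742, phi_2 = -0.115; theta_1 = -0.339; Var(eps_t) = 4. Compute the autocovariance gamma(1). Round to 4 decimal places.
\gamma(1) = 1.9975

Multiply the model equation by X_{t-k} and take expectations. With theta_0 = psi_0 = 1 and psi_j the MA(infinity) weights, this gives
  gamma(k) - sum_i phi_i gamma(k-i) = c_k,
  c_k = sigma^2 * sum_{j=k..q} theta_j psi_{j-k}   (c_k = 0 for k > q),
using gamma(-m) = gamma(m).
psi-weights needed (psi_j = theta_j + sum_i phi_i psi_{j-i}):
  psi_1 = theta_1 + phi_1 = -0.339 + (0.742) = 0.403
Right-hand sides:
  c_0 = sigma^2 (1 + theta_1 psi_1) = 4 * (1 + (-0.339)(0.403)) = 4 * 0.863383 = 3.453532
  c_1 = sigma^2 theta_1 = 4 * (-0.339) = -1.356
  c_2 = 0
Equations for k = 0, 1, 2 (AR order 2, c_2 = 0):
  (E0) gamma(0) = phi_1 gamma(1) + phi_2 gamma(2) + c_0
  (E1) gamma(1) = phi_1 gamma(0) + phi_2 gamma(1) + c_1
  (E2) gamma(2) = phi_1 gamma(1) + phi_2 gamma(0)
From (E1): gamma(1) = A gamma(0) + B with
  A = phi_1 / (1 - phi_2) = 0.742 / 1.115 = 0.665471,   B = c_1 / (1 - phi_2) = -1.356 / 1.115 = -1.216143.
Insert (E2) into (E0): gamma(0) (1 - phi_2^2) = phi_1 (1 + phi_2) gamma(1) + c_0.
  phi_1 (1 + phi_2) = (0.742)(0.885) = 0.65667,   1 - phi_2^2 = 0.986775.
Replace gamma(1) by A gamma(0) + B and collect gamma(0):
  gamma(0) [0.986775 - (0.65667)(0.665471)] = (0.65667)(-1.216143) + 3.453532
  gamma(0) * 0.54978 = 2.654927
  gamma(0) = 2.654927 / 0.54978 = 4.829069.
  gamma(1) = A gamma(0) + B = (0.665471)(4.829069) + (-1.216143) = 1.997461.
Therefore gamma(1) = 1.9975 (to 4 decimal places).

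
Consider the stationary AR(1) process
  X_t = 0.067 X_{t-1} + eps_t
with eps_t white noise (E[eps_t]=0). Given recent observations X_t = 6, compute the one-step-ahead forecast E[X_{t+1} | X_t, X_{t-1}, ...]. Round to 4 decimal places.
E[X_{t+1} \mid \mathcal F_t] = 0.4020

For an AR(p) model X_t = c + sum_i phi_i X_{t-i} + eps_t, the
one-step-ahead conditional mean is
  E[X_{t+1} | X_t, ...] = c + sum_i phi_i X_{t+1-i}.
Substitute known values:
  E[X_{t+1} | ...] = (0.067) * (6)
                   = 0.4020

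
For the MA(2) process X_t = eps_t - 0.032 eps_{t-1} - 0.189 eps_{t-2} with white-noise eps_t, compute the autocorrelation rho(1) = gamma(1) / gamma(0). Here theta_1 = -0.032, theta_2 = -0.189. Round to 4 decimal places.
\rho(1) = -0.0250

For an MA(q) process with theta_0 = 1, the autocovariance is
  gamma(k) = sigma^2 * sum_{i=0..q-k} theta_i * theta_{i+k},
and rho(k) = gamma(k) / gamma(0). Sigma^2 cancels.
  numerator   = (1)*(-0.032) + (-0.032)*(-0.189) = -0.025952.
  denominator = (1)^2 + (-0.032)^2 + (-0.189)^2 = 1.036745.
  rho(1) = -0.025952 / 1.036745 = -0.0250.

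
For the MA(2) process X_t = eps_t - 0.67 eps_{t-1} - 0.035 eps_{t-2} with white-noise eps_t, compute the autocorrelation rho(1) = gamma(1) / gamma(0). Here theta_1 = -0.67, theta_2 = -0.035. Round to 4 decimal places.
\rho(1) = -0.4459

For an MA(q) process with theta_0 = 1, the autocovariance is
  gamma(k) = sigma^2 * sum_{i=0..q-k} theta_i * theta_{i+k},
and rho(k) = gamma(k) / gamma(0). Sigma^2 cancels.
  numerator   = (1)*(-0.67) + (-0.67)*(-0.035) = -0.64655.
  denominator = (1)^2 + (-0.67)^2 + (-0.035)^2 = 1.450125.
  rho(1) = -0.64655 / 1.450125 = -0.4459.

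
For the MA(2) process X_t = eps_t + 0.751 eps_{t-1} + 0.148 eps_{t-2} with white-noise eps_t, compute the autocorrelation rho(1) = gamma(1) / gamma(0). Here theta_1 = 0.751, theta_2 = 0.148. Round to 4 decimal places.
\rho(1) = 0.5436

For an MA(q) process with theta_0 = 1, the autocovariance is
  gamma(k) = sigma^2 * sum_{i=0..q-k} theta_i * theta_{i+k},
and rho(k) = gamma(k) / gamma(0). Sigma^2 cancels.
  numerator   = (1)*(0.751) + (0.751)*(0.148) = 0.862148.
  denominator = (1)^2 + (0.751)^2 + (0.148)^2 = 1.585905.
  rho(1) = 0.862148 / 1.585905 = 0.5436.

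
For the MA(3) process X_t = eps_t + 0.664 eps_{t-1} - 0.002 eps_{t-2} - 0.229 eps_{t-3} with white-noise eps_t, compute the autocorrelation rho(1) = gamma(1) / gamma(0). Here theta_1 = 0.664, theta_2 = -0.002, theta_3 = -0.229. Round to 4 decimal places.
\rho(1) = 0.4441

For an MA(q) process with theta_0 = 1, the autocovariance is
  gamma(k) = sigma^2 * sum_{i=0..q-k} theta_i * theta_{i+k},
and rho(k) = gamma(k) / gamma(0). Sigma^2 cancels.
  numerator   = (1)*(0.664) + (0.664)*(-0.002) + (-0.002)*(-0.229) = 0.66313.
  denominator = (1)^2 + (0.664)^2 + (-0.002)^2 + (-0.229)^2 = 1.493341.
  rho(1) = 0.66313 / 1.493341 = 0.4441.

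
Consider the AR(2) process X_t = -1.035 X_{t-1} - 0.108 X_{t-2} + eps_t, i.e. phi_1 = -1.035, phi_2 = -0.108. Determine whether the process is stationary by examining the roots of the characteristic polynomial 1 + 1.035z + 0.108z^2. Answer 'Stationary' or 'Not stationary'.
\text{Stationary}

The AR(p) characteristic polynomial is P(z) = 1 + 1.035z + 0.108z^2.
Stationarity requires all roots to lie outside the unit circle, i.e. |z| > 1 for every root.
Set 1 + (1.035) z + (0.108) z^2 = 0, i.e. a z^2 + b z + c = 0 with a = 0.108, b = 1.035, c = 1.
Discriminant D = b^2 - 4ac = (1.035)^2 - 4*(0.108)*1 = 1.071225 - (0.432) = 0.639225.
D >= 0, so the roots are real: z = (-b +/- sqrt(D)) / (2a) = (-1.035 +/- 0.799515) / (0.216).
  z_1 = (-1.035 + 0.799515) / (0.216) = -1.0902,   |z_1| = 1.0902.
  z_2 = (-1.035 - 0.799515) / (0.216) = -8.4931,   |z_2| = 8.4931.
Moduli of all roots: 1.0902, 8.4931.
All moduli strictly greater than 1? Yes.
Verdict: Stationary.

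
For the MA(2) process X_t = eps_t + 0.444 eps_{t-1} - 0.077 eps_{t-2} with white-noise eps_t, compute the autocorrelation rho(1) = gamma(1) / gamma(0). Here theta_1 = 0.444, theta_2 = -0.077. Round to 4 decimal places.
\rho(1) = 0.3406

For an MA(q) process with theta_0 = 1, the autocovariance is
  gamma(k) = sigma^2 * sum_{i=0..q-k} theta_i * theta_{i+k},
and rho(k) = gamma(k) / gamma(0). Sigma^2 cancels.
  numerator   = (1)*(0.444) + (0.444)*(-0.077) = 0.409812.
  denominator = (1)^2 + (0.444)^2 + (-0.077)^2 = 1.203065.
  rho(1) = 0.409812 / 1.203065 = 0.3406.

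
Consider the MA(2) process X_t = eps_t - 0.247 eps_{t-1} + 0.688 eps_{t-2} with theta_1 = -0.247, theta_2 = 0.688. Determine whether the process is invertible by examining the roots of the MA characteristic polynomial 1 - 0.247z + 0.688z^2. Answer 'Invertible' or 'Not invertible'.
\text{Invertible}

The MA(q) characteristic polynomial is P(z) = 1 - 0.247z + 0.688z^2.
Invertibility requires all roots to lie outside the unit circle, i.e. |z| > 1 for every root.
Set 1 + (-0.247) z + (0.688) z^2 = 0, i.e. a z^2 + b z + c = 0 with a = 0.688, b = -0.247, c = 1.
Discriminant D = b^2 - 4ac = (-0.247)^2 - 4*(0.688)*1 = 0.061009 - (2.752) = -2.690991.
D < 0, so the roots are the complex-conjugate pair z = (-b +/- i sqrt(-D)) / (2a) = 0.1795 +/- 1.1922i.
For a conjugate pair |z|^2 = z * conj(z) = (product of roots) = c/a = 1/(0.688) = 1.453488, so |z| = sqrt(1.453488) = 1.2056 for both roots.
Moduli of all roots: 1.2056, 1.2056.
All moduli strictly greater than 1? Yes.
Verdict: Invertible.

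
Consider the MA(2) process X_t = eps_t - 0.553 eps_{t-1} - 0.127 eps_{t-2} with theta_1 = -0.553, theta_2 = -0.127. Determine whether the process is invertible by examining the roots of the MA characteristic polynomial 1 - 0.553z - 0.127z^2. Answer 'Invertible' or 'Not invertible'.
\text{Invertible}

The MA(q) characteristic polynomial is P(z) = 1 - 0.553z - 0.127z^2.
Invertibility requires all roots to lie outside the unit circle, i.e. |z| > 1 for every root.
Set 1 + (-0.553) z + (-0.127) z^2 = 0, i.e. a z^2 + b z + c = 0 with a = -0.127, b = -0.553, c = 1.
Discriminant D = b^2 - 4ac = (-0.553)^2 - 4*(-0.127)*1 = 0.305809 - (-0.508) = 0.813809.
D >= 0, so the roots are real: z = (-b +/- sqrt(D)) / (2a) = (0.553 +/- 0.902114) / (-0.254).
  z_1 = (0.553 + 0.902114) / (-0.254) = -5.7288,   |z_1| = 5.7288.
  z_2 = (0.553 - 0.902114) / (-0.254) = 1.3745,   |z_2| = 1.3745.
Moduli of all roots: 5.7288, 1.3745.
All moduli strictly greater than 1? Yes.
Verdict: Invertible.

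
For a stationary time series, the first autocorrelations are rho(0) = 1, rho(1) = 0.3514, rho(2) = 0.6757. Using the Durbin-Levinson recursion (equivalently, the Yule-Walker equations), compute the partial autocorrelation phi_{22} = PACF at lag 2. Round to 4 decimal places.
\phi_{22} = 0.6300

The PACF at lag k is phi_{kk}, the last component of the solution
to the Yule-Walker system G_k phi = r_k where
  (G_k)_{ij} = rho(|i - j|), (r_k)_i = rho(i), i,j = 1..k.
Equivalently, Durbin-Levinson gives phi_{kk} iteratively:
  phi_{11} = rho(1)
  phi_{kk} = [rho(k) - sum_{j=1..k-1} phi_{k-1,j} rho(k-j)]
            / [1 - sum_{j=1..k-1} phi_{k-1,j} rho(j)],
  phi_{k,j} = phi_{k-1,j} - phi_{kk} phi_{k-1,k-j},  j = 1..k-1.
Step k = 1:
  phi_11 = rho(1) = 0.3514.
Step k = 2:
  phi_22 = [rho(2) - phi_11 rho(1)] / [1 - phi_11 rho(1)] = [0.6757 - (0.3514)(0.3514)] / [1 - (0.3514)(0.3514)]
         = 0.55221804 / 0.87651804 = 0.63.
Therefore phi_{22} = 0.6300.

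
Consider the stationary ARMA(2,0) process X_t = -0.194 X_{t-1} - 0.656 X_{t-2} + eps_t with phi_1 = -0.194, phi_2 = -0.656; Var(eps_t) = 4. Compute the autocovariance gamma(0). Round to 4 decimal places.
\gamma(0) = 7.1194

Multiply the model equation by X_{t-k} and take expectations. With theta_0 = psi_0 = 1 and psi_j the MA(infinity) weights, this gives
  gamma(k) - sum_i phi_i gamma(k-i) = c_k,
  c_k = sigma^2 * sum_{j=k..q} theta_j psi_{j-k}   (c_k = 0 for k > q),
using gamma(-m) = gamma(m).
Pure AR (q = 0): c_0 = sigma^2 = 4, c_k = 0 for k >= 1.
Equations for k = 0, 1, 2 (AR order 2, c_2 = 0):
  (E0) gamma(0) = phi_1 gamma(1) + phi_2 gamma(2) + c_0
  (E1) gamma(1) = phi_1 gamma(0) + phi_2 gamma(1) + c_1
  (E2) gamma(2) = phi_1 gamma(1) + phi_2 gamma(0)
From (E1): gamma(1) = A gamma(0) + B with
  A = phi_1 / (1 - phi_2) = -0.194 / 1.656 = -0.11715,   B = c_1 / (1 - phi_2) = 0 / 1.656 = 0.
Insert (E2) into (E0): gamma(0) (1 - phi_2^2) = phi_1 (1 + phi_2) gamma(1) + c_0.
  phi_1 (1 + phi_2) = (-0.194)(0.344) = -0.066736,   1 - phi_2^2 = 0.569664.
Replace gamma(1) by A gamma(0) + B and collect gamma(0):
  gamma(0) [0.569664 - (-0.066736)(-0.11715)] = c_0 = 4
  gamma(0) * 0.561846 = 4
  gamma(0) = 4 / 0.561846 = 7.11939.
Therefore gamma(0) = 7.1194 (to 4 decimal places).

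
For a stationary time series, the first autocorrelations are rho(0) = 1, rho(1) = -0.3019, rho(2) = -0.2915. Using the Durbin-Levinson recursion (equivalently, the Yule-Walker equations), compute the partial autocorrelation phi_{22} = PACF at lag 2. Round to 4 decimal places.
\phi_{22} = -0.4210

The PACF at lag k is phi_{kk}, the last component of the solution
to the Yule-Walker system G_k phi = r_k where
  (G_k)_{ij} = rho(|i - j|), (r_k)_i = rho(i), i,j = 1..k.
Equivalently, Durbin-Levinson gives phi_{kk} iteratively:
  phi_{11} = rho(1)
  phi_{kk} = [rho(k) - sum_{j=1..k-1} phi_{k-1,j} rho(k-j)]
            / [1 - sum_{j=1..k-1} phi_{k-1,j} rho(j)],
  phi_{k,j} = phi_{k-1,j} - phi_{kk} phi_{k-1,k-j},  j = 1..k-1.
Step k = 1:
  phi_11 = rho(1) = -0.3019.
Step k = 2:
  phi_22 = [rho(2) - phi_11 rho(1)] / [1 - phi_11 rho(1)] = [-0.2915 - (-0.3019)(-0.3019)] / [1 - (-0.3019)(-0.3019)]
         = -0.38264361 / 0.90885639 = -0.421.
Therefore phi_{22} = -0.4210.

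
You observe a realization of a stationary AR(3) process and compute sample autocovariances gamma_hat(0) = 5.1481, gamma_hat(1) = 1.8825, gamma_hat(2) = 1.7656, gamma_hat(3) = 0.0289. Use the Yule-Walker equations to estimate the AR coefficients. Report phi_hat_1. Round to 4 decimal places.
\hat\phi_{1} = 0.3300

The Yule-Walker equations for an AR(p) process read, in matrix form,
  Gamma_p phi = r_p,   with   (Gamma_p)_{ij} = gamma(|i - j|),
                       (r_p)_i = gamma(i),   i,j = 1..p.
Substitute the sample gammas (Toeplitz matrix and right-hand side of size 3):
  Gamma_p = [[5.1481, 1.8825, 1.7656], [1.8825, 5.1481, 1.8825], [1.7656, 1.8825, 5.1481]]
  r_p     = [1.8825, 1.7656, 0.0289]
Written out (R1..R3):
  (R1) 5.1481 phi_1 + 1.8825 phi_2 + 1.7656 phi_3 = 1.8825
  (R2) 1.8825 phi_1 + 5.1481 phi_2 + 1.8825 phi_3 = 1.7656
  (R3) 1.7656 phi_1 + 1.8825 phi_2 + 5.1481 phi_3 = 0.0289
Gaussian elimination:
  R2 <- R2 - (1.8825/5.1481) R1 = R2 - (0.365669) R1:  4.459728 phi_2 + 1.236875 phi_3 = 1.077228
  R3 <- R3 - (1.7656/5.1481) R1 = R3 - (0.342961) R1:  1.236875 phi_2 + 4.542567 phi_3 = -0.616725
  R3 <- R3 - (1.236875/4.459728) R2 = R3 - (0.277343) R2:  4.199528 phi_3 = -0.915487
Back-substitution:
  phi_hat_3 = -0.915487 / 4.199528 = -0.217998
  phi_hat_2 = (1.077228 - (1.236875)(-0.217998)) / 4.459728 = 0.302006
  phi_hat_1 = (1.8825 - (1.8825)(0.302006) - (1.7656)(-0.217998)) / 5.1481 = 0.33
So phi_hat = [0.3300, 0.3020, -0.2180].
Therefore phi_hat_1 = 0.3300.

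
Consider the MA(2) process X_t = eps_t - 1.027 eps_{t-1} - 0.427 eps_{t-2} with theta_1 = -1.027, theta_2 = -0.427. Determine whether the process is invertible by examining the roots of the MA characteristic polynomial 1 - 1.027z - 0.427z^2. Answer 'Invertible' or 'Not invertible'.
\text{Not invertible}

The MA(q) characteristic polynomial is P(z) = 1 - 1.027z - 0.427z^2.
Invertibility requires all roots to lie outside the unit circle, i.e. |z| > 1 for every root.
Set 1 + (-1.027) z + (-0.427) z^2 = 0, i.e. a z^2 + b z + c = 0 with a = -0.427, b = -1.027, c = 1.
Discriminant D = b^2 - 4ac = (-1.027)^2 - 4*(-0.427)*1 = 1.054729 - (-1.708) = 2.762729.
D >= 0, so the roots are real: z = (-b +/- sqrt(D)) / (2a) = (1.027 +/- 1.662146) / (-0.854).
  z_1 = (1.027 + 1.662146) / (-0.854) = -3.1489,   |z_1| = 3.1489.
  z_2 = (1.027 - 1.662146) / (-0.854) = 0.7437,   |z_2| = 0.7437.
Moduli of all roots: 3.1489, 0.7437.
All moduli strictly greater than 1? No.
Verdict: Not invertible.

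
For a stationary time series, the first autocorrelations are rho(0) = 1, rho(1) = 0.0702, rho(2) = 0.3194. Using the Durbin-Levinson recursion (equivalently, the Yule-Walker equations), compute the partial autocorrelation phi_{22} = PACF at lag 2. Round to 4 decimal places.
\phi_{22} = 0.3160

The PACF at lag k is phi_{kk}, the last component of the solution
to the Yule-Walker system G_k phi = r_k where
  (G_k)_{ij} = rho(|i - j|), (r_k)_i = rho(i), i,j = 1..k.
Equivalently, Durbin-Levinson gives phi_{kk} iteratively:
  phi_{11} = rho(1)
  phi_{kk} = [rho(k) - sum_{j=1..k-1} phi_{k-1,j} rho(k-j)]
            / [1 - sum_{j=1..k-1} phi_{k-1,j} rho(j)],
  phi_{k,j} = phi_{k-1,j} - phi_{kk} phi_{k-1,k-j},  j = 1..k-1.
Step k = 1:
  phi_11 = rho(1) = 0.0702.
Step k = 2:
  phi_22 = [rho(2) - phi_11 rho(1)] / [1 - phi_11 rho(1)] = [0.3194 - (0.0702)(0.0702)] / [1 - (0.0702)(0.0702)]
         = 0.31447196 / 0.99507196 = 0.316.
Therefore phi_{22} = 0.3160.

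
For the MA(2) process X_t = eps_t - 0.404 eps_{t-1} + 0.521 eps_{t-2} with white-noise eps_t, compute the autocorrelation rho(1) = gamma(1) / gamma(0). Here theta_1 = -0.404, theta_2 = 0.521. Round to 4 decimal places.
\rho(1) = -0.4283

For an MA(q) process with theta_0 = 1, the autocovariance is
  gamma(k) = sigma^2 * sum_{i=0..q-k} theta_i * theta_{i+k},
and rho(k) = gamma(k) / gamma(0). Sigma^2 cancels.
  numerator   = (1)*(-0.404) + (-0.404)*(0.521) = -0.614484.
  denominator = (1)^2 + (-0.404)^2 + (0.521)^2 = 1.434657.
  rho(1) = -0.614484 / 1.434657 = -0.4283.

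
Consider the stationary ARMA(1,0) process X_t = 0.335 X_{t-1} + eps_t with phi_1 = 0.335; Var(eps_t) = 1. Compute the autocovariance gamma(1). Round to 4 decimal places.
\gamma(1) = 0.3773

Multiply the model equation by X_{t-k} and take expectations. With theta_0 = psi_0 = 1 and psi_j the MA(infinity) weights, this gives
  gamma(k) - sum_i phi_i gamma(k-i) = c_k,
  c_k = sigma^2 * sum_{j=k..q} theta_j psi_{j-k}   (c_k = 0 for k > q),
using gamma(-m) = gamma(m).
Pure AR (q = 0): c_0 = sigma^2 = 1, c_k = 0 for k >= 1.
Equations for k = 0 and k = 1 (AR order 1):
  gamma(0) = phi_1 gamma(1) + c_0
  gamma(1) = phi_1 gamma(0) + c_1
Substituting the second into the first: gamma(0) (1 - phi_1^2) = c_0 + phi_1 c_1, so
  gamma(0) = c_0 / (1 - phi_1^2) = 1 / (1 - (0.335)^2) = 1 / 0.887775 = 1.126412.
  gamma(1) = phi_1 gamma(0) = (0.335)(1.126412) = 0.377348.
Therefore gamma(1) = 0.3773 (to 4 decimal places).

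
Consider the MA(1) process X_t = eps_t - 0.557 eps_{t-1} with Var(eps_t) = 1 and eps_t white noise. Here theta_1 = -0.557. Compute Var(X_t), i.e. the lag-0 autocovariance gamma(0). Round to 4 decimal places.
\gamma(0) = 1.3102

For an MA(q) process X_t = eps_t + sum_i theta_i eps_{t-i} with
Var(eps_t) = sigma^2, the variance is
  gamma(0) = sigma^2 * (1 + sum_i theta_i^2).
  sum_i theta_i^2 = (-0.557)^2 = 0.310249.
  gamma(0) = 1 * (1 + 0.310249) = 1 * 1.310249 = 1.310249, which rounds to 1.3102.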